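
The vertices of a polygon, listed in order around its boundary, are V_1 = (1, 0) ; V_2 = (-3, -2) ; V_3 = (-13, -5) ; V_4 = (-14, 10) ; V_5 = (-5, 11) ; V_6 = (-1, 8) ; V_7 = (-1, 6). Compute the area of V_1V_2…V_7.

Apply the surveyor's formula: 2A = Σ (x_i·y_{i+1} − x_{i+1}·y_i), indices taken mod 7.
Σ = (-2) + (-11) + (-200) + (-104) + (-29) + (2) + (-6) = -350
Area = |Σ|/2 = 175.

175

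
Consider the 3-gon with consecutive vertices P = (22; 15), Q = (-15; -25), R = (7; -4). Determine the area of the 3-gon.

Apply the shoelace (surveyor's) formula: 2A = Σ (x_i·y_{i+1} − x_{i+1}·y_i), indices taken mod 3.
Σ = (-325) + (235) + (193) = 103
Area = |Σ|/2 = 51.5.

51.5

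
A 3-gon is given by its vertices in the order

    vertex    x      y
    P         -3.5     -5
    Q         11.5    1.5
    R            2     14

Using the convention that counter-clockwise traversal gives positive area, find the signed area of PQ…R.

Apply the shoelace (surveyor's) formula: 2A = Σ (x_i·y_{i+1} − x_{i+1}·y_i), indices taken mod 3.
Cross-terms: 52.25, 158, 39  ⇒  Σ = 249.25
Signed area = Σ/2 = 124.625 (positive ⇒ counter-clockwise traversal).

124.625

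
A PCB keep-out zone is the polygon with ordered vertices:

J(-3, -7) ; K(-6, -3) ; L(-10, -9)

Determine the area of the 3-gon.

Σ = (-33) + (24) + (43) = 34
Area = |Σ|/2 = 17.

17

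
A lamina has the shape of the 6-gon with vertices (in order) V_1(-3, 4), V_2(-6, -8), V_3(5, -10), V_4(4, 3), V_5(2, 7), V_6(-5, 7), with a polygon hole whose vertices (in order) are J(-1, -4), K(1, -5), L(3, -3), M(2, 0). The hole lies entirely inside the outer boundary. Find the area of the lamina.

128

Outer boundary:
V_1→V_2: (-3)(-8) − (-6)(4) = 48
V_2→V_3: (-6)(-10) − (5)(-8) = 100
V_3→V_4: (5)(3) − (4)(-10) = 55
V_4→V_5: (4)(7) − (2)(3) = 22
V_5→V_6: (2)(7) − (-5)(7) = 49
V_6→V_1: (-5)(4) − (-3)(7) = 1
Σ = 275
Area = |Σ|/2 = 137.5.
Hole:
J→K: (-1)(-5) − (1)(-4) = 9
K→L: (1)(-3) − (3)(-5) = 12
L→M: (3)(0) − (2)(-3) = 6
M→J: (2)(-4) − (-1)(0) = -8
Σ = 19
Area = |Σ|/2 = 9.5.
Net area = 137.5 − 9.5 = 128.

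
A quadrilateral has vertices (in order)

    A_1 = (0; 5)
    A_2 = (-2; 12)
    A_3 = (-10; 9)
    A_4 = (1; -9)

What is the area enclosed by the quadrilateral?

99

Apply the surveyor's formula: 2A = Σ (x_i·y_{i+1} − x_{i+1}·y_i), indices taken mod 4.
Σ = (10) + (102) + (81) + (5) = 198
Area = |Σ|/2 = 99.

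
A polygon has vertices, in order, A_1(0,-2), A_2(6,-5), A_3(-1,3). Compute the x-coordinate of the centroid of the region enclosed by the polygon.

5/3

Apply Gauss's area formula. First the cross-terms c_i = x_i·y_{i+1} − x_{i+1}·y_i:
  12, 13, 2  ⇒  2A = 27, A = 13.5.
Then Σ (x_i + x_{i+1})·c_i = 135, so x̄ = 135 / (6·13.5) = 5/3.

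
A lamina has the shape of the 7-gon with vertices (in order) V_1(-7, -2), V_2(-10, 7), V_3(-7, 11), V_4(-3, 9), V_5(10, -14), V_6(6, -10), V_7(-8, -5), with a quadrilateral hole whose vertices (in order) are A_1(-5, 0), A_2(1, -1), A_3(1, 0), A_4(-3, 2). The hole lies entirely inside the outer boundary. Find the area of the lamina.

Outer boundary:
Apply the surveyor's formula: 2A = Σ (x_i·y_{i+1} − x_{i+1}·y_i), indices taken mod 7.
Σ = (-69) + (-61) + (-30) + (-48) + (-16) + (-110) + (-19) = -353
Area = |Σ|/2 = 176.5.
Hole:
Cross-terms: 5, 1, 2, 10  ⇒  Σ = 18
Area = |Σ|/2 = 9.
Net area = 176.5 − 9 = 167.5.

167.5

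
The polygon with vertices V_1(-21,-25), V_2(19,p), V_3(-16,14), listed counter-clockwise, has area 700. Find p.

7

The doubled signed area Σ (x_i y_{i+1} − x_{i+1} y_i) is linear in p.
With p=0 it equals 1435; the coefficient of p is -5 (from the two edges through V_2).
So -5·p + 1435 = 2·700 = 1400 ⇒ p = 7.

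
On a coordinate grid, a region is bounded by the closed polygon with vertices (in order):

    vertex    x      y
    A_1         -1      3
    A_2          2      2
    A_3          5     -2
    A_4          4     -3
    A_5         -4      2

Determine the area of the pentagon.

21.5

Apply the shoelace formula: 2A = Σ (x_i·y_{i+1} − x_{i+1}·y_i), indices taken mod 5.
Σ = (-8) + (-14) + (-7) + (-4) + (-10) = -43
Area = |Σ|/2 = 21.5.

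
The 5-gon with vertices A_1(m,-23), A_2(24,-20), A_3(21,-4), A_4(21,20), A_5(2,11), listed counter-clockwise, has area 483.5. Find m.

18

The doubled signed area Σ (x_i y_{i+1} − x_{i+1} y_i) is linear in m.
With m=0 it equals 1525; the coefficient of m is -31 (from the two edges through A_1).
So -31·m + 1525 = 2·483.5 = 967 ⇒ m = 18.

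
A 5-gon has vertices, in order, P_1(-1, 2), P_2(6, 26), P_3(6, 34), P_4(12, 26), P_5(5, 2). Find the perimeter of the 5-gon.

|P_1P_2| = √((7)² + (24)²) = √625 = 25
|P_2P_3| = √((0)² + (8)²) = √64 = 8
|P_3P_4| = √((6)² + (-8)²) = √100 = 10
|P_4P_5| = √((-7)² + (-24)²) = √625 = 25
|P_5P_1| = √((-6)² + (0)²) = √36 = 6
Perimeter = 25 + 8 + 10 + 25 + 6 = 74.

74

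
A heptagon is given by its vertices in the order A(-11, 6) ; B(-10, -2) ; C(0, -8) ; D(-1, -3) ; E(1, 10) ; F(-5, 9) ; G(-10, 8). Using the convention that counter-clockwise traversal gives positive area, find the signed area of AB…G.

142

Σ = (82) + (80) + (-8) + (-7) + (59) + (50) + (28) = 284
Signed area = Σ/2 = 142 (positive ⇒ counter-clockwise traversal).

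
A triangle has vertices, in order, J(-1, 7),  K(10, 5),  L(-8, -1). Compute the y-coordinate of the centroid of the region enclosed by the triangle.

Apply Gauss's area formula. First the cross-terms c_i = x_i·y_{i+1} − x_{i+1}·y_i:
  -75, 30, -57  ⇒  2A = -102, A = -51.
Then Σ (y_i + y_{i+1})·c_i = -1122, so ȳ = -1122 / (6·(-51)) = 11/3.

11/3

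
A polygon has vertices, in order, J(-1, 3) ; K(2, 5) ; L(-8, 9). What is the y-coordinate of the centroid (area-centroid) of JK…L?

Apply the shoelace formula. First the cross-terms c_i = x_i·y_{i+1} − x_{i+1}·y_i:
  -11, 58, -15  ⇒  2A = 32, A = 16.
Then Σ (y_i + y_{i+1})·c_i = 544, so ȳ = 544 / (6·16) = 17/3.

17/3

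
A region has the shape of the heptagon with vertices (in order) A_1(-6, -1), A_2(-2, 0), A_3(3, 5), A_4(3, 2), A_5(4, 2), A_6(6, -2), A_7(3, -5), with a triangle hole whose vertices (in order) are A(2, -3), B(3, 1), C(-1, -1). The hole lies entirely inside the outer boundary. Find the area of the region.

Outer boundary:
Apply Gauss's area formula: 2A = Σ (x_i·y_{i+1} − x_{i+1}·y_i), indices taken mod 7.
Cross-terms: -2, -10, -9, -2, -20, -24, -33  ⇒  Σ = -100
Area = |Σ|/2 = 50.
Hole:
A→B: (2)(1) − (3)(-3) = 11
B→C: (3)(-1) − (-1)(1) = -2
C→A: (-1)(-3) − (2)(-1) = 5
Σ = 14
Area = |Σ|/2 = 7.
Net area = 50 − 7 = 43.

43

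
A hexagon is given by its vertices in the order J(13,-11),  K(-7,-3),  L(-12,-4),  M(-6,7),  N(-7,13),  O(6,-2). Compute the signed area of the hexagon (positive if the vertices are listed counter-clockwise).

-182.5

Σ = (-116) + (-8) + (-108) + (-29) + (-64) + (-40) = -365
Signed area = Σ/2 = -182.5 (negative ⇒ clockwise traversal).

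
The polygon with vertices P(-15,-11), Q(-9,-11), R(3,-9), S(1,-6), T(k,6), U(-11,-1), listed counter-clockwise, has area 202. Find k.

The doubled signed area Σ (x_i y_{i+1} − x_{i+1} y_i) is linear in k.
With k=0 it equals 349; the coefficient of k is 5 (from the two edges through T).
So 5·k + 349 = 2·202 = 404 ⇒ k = 11.

11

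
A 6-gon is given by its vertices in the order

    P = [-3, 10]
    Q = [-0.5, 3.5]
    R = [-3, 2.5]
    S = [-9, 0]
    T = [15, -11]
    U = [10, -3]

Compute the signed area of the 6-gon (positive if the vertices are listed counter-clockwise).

140.625

Apply the surveyor's formula: 2A = Σ (x_i·y_{i+1} − x_{i+1}·y_i), indices taken mod 6.
Σ = (-5.5) + (9.25) + (22.5) + (99) + (65) + (91) = 281.25
Signed area = Σ/2 = 140.625 (positive ⇒ counter-clockwise traversal).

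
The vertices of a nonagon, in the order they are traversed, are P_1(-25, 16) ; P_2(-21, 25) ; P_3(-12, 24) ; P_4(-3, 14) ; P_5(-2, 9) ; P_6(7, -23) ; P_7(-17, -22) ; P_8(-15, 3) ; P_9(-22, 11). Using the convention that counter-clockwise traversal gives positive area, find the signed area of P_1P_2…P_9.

P_1→P_2: (-25)(25) − (-21)(16) = -289
P_2→P_3: (-21)(24) − (-12)(25) = -204
P_3→P_4: (-12)(14) − (-3)(24) = -96
P_4→P_5: (-3)(9) − (-2)(14) = 1
P_5→P_6: (-2)(-23) − (7)(9) = -17
P_6→P_7: (7)(-22) − (-17)(-23) = -545
P_7→P_8: (-17)(3) − (-15)(-22) = -381
P_8→P_9: (-15)(11) − (-22)(3) = -99
P_9→P_1: (-22)(16) − (-25)(11) = -77
Σ = -1707
Signed area = Σ/2 = -853.5 (negative ⇒ clockwise traversal).

-853.5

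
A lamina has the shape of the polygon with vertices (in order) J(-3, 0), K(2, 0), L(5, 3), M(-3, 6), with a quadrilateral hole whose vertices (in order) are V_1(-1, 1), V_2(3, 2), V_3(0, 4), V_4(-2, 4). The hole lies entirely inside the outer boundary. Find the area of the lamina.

23

Outer boundary:
Apply the shoelace formula: 2A = Σ (x_i·y_{i+1} − x_{i+1}·y_i), indices taken mod 4.
Cross-terms: 0, 6, 39, 18  ⇒  Σ = 63
Area = |Σ|/2 = 31.5.
Hole:
Σ = (-5) + (12) + (8) + (2) = 17
Area = |Σ|/2 = 8.5.
Net area = 31.5 − 8.5 = 23.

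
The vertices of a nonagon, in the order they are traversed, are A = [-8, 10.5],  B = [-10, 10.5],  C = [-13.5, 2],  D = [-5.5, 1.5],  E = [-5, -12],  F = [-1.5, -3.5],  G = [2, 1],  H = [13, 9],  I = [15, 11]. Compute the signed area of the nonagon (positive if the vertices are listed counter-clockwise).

235.25

Apply the shoelace (surveyor's) formula: 2A = Σ (x_i·y_{i+1} − x_{i+1}·y_i), indices taken mod 9.
Cross-terms: 21, 121.75, -9.25, 73.5, -0.5, 5.5, 5, 8, 245.5  ⇒  Σ = 470.5
Signed area = Σ/2 = 235.25 (positive ⇒ counter-clockwise traversal).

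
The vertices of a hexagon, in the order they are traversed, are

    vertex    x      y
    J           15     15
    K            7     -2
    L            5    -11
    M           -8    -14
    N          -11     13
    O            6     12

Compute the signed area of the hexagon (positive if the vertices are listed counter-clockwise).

Apply Gauss's area formula: 2A = Σ (x_i·y_{i+1} − x_{i+1}·y_i), indices taken mod 6.
Σ = (-135) + (-67) + (-158) + (-258) + (-210) + (-90) = -918
Signed area = Σ/2 = -459 (negative ⇒ clockwise traversal).

-459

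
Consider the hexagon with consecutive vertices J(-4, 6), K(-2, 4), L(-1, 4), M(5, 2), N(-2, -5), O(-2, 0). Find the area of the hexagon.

36.5

Apply the shoelace formula: 2A = Σ (x_i·y_{i+1} − x_{i+1}·y_i), indices taken mod 6.
Σ = (-4) + (-4) + (-22) + (-21) + (-10) + (-12) = -73
Area = |Σ|/2 = 36.5.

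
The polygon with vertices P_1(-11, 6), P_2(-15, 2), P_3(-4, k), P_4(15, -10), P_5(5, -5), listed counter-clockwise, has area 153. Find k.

The doubled signed area Σ (x_i y_{i+1} − x_{i+1} y_i) is linear in k.
With k=0 it equals 66; the coefficient of k is -30 (from the two edges through P_3).
So -30·k + 66 = 2·153 = 306 ⇒ k = -8.

-8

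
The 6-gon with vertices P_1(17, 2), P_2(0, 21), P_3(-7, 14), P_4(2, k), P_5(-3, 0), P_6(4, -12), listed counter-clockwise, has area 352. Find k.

Write out the shoelace sum; only the two edges meeting at P_4 involve k:
2·Area = [((-7)·k − 2·14) + (2·0 − (-3)·k)] + 752
       = -4·k + 724 = 704
⇒ k = 5.

5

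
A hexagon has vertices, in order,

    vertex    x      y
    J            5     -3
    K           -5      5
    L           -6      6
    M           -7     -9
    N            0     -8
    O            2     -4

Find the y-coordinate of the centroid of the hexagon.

-755/288

Apply the shoelace (surveyor's) formula. First the cross-terms c_i = x_i·y_{i+1} − x_{i+1}·y_i:
  10, 0, 96, 56, 16, 14  ⇒  2A = 192, A = 96.
Then Σ (y_i + y_{i+1})·c_i = -1510, so ȳ = -1510 / (6·96) = -755/288.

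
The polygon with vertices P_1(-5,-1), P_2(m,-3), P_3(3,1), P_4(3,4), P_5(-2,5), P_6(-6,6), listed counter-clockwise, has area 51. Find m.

Write out the shoelace sum; only the two edges meeting at P_2 involve m:
2·Area = [((-5)·(-3) − m·(-1)) + (m·1 − 3·(-3))] + 86
       = 2·m + 110 = 102
⇒ m = -4.

-4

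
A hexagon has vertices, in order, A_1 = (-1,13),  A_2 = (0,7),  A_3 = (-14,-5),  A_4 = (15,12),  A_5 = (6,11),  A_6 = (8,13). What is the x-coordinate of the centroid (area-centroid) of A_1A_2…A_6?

587/297

Apply the shoelace (surveyor's) formula. First the cross-terms c_i = x_i·y_{i+1} − x_{i+1}·y_i:
  -7, 98, -93, 93, -10, 117  ⇒  2A = 198, A = 99.
Then Σ (x_i + x_{i+1})·c_i = 1174, so x̄ = 1174 / (6·99) = 587/297.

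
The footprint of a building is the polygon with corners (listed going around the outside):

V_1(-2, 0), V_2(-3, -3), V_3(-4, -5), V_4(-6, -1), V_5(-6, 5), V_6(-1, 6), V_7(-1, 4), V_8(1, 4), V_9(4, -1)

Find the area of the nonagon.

54.5

Apply Gauss's area formula: 2A = Σ (x_i·y_{i+1} − x_{i+1}·y_i), indices taken mod 9.
Σ = (6) + (3) + (-26) + (-36) + (-31) + (2) + (-8) + (-17) + (-2) = -109
Area = |Σ|/2 = 54.5.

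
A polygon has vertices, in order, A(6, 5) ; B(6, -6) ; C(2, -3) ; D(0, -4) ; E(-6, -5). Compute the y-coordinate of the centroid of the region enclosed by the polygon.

Apply the surveyor's formula. First the cross-terms c_i = x_i·y_{i+1} − x_{i+1}·y_i:
  -66, -6, -8, -24, 0  ⇒  2A = -104, A = -52.
Then Σ (y_i + y_{i+1})·c_i = 392, so ȳ = 392 / (6·(-52)) = -49/39.

-49/39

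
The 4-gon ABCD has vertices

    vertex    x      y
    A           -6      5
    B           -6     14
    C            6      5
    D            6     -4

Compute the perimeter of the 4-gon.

|AB| = √((0)² + (9)²) = √81 = 9
|BC| = √((12)² + (-9)²) = √225 = 15
|CD| = √((0)² + (-9)²) = √81 = 9
|DA| = √((-12)² + (9)²) = √225 = 15
Perimeter = 9 + 15 + 9 + 15 = 48.

48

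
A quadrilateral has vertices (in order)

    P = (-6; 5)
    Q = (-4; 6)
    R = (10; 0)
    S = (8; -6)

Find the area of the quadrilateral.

66

Σ = (-16) + (-60) + (-60) + (4) = -132
Area = |Σ|/2 = 66.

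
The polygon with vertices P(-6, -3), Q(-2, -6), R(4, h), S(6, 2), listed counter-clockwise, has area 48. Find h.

Write out the shoelace sum; only the two edges meeting at R involve h:
2·Area = [((-2)·h − 4·(-6)) + (4·2 − 6·h)] + 24
       = -8·h + 56 = 96
⇒ h = -5.

-5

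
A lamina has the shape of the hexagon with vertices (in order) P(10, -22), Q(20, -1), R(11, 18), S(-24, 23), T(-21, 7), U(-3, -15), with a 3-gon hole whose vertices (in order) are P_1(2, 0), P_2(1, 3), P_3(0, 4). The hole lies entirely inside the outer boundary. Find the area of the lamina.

1175.5

Outer boundary:
Σ = (430) + (371) + (685) + (315) + (336) + (216) = 2353
Area = |Σ|/2 = 1176.5.
Hole:
Apply the shoelace formula: 2A = Σ (x_i·y_{i+1} − x_{i+1}·y_i), indices taken mod 3.
Σ = (6) + (4) + (-8) = 2
Area = |Σ|/2 = 1.
Net area = 1176.5 − 1 = 1175.5.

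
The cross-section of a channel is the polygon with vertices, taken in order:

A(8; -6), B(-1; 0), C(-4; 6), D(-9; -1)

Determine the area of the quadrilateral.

Σ = (-6) + (-6) + (58) + (62) = 108
Area = |Σ|/2 = 54.

54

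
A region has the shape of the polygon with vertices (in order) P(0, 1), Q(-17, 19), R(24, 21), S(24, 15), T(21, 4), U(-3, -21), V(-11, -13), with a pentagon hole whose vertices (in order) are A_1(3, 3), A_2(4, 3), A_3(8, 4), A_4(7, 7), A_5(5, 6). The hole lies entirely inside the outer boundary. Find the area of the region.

Outer boundary:
Apply Gauss's area formula: 2A = Σ (x_i·y_{i+1} − x_{i+1}·y_i), indices taken mod 7.
Cross-terms: 17, -813, -144, -219, -429, -192, -11  ⇒  Σ = -1791
Area = |Σ|/2 = 895.5.
Hole:
Apply the shoelace (surveyor's) formula: 2A = Σ (x_i·y_{i+1} − x_{i+1}·y_i), indices taken mod 5.
A_1→A_2: (3)(3) − (4)(3) = -3
A_2→A_3: (4)(4) − (8)(3) = -8
A_3→A_4: (8)(7) − (7)(4) = 28
A_4→A_5: (7)(6) − (5)(7) = 7
A_5→A_1: (5)(3) − (3)(6) = -3
Σ = 21
Area = |Σ|/2 = 10.5.
Net area = 895.5 − 10.5 = 885.

885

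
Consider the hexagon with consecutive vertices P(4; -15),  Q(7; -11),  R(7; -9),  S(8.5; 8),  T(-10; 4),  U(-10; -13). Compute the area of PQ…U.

Apply Gauss's area formula: 2A = Σ (x_i·y_{i+1} − x_{i+1}·y_i), indices taken mod 6.
Σ = (61) + (14) + (132.5) + (114) + (170) + (202) = 693.5
Area = |Σ|/2 = 346.75.

346.75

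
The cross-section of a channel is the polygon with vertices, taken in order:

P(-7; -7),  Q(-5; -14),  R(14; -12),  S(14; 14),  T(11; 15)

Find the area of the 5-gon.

383.5

P→Q: (-7)(-14) − (-5)(-7) = 63
Q→R: (-5)(-12) − (14)(-14) = 256
R→S: (14)(14) − (14)(-12) = 364
S→T: (14)(15) − (11)(14) = 56
T→P: (11)(-7) − (-7)(15) = 28
Σ = 767
Area = |Σ|/2 = 383.5.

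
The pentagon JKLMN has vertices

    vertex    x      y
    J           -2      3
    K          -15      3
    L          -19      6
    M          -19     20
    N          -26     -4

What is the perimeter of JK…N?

|JK| = √((-13)² + (0)²) = √169 = 13
|KL| = √((-4)² + (3)²) = √25 = 5
|LM| = √((0)² + (14)²) = √196 = 14
|MN| = √((-7)² + (-24)²) = √625 = 25
|NJ| = √((24)² + (7)²) = √625 = 25
Perimeter = 13 + 5 + 14 + 25 + 25 = 82.

82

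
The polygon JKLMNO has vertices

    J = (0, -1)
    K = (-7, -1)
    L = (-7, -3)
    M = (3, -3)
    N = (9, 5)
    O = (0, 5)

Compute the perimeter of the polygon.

|JK| = √((-7)² + (0)²) = √49 = 7
|KL| = √((0)² + (-2)²) = √4 = 2
|LM| = √((10)² + (0)²) = √100 = 10
|MN| = √((6)² + (8)²) = √100 = 10
|NO| = √((-9)² + (0)²) = √81 = 9
|OJ| = √((0)² + (-6)²) = √36 = 6
Perimeter = 7 + 2 + 10 + 10 + 9 + 6 = 44.

44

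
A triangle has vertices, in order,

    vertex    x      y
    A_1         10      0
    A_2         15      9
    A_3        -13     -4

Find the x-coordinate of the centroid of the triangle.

4

Apply the surveyor's formula. First the cross-terms c_i = x_i·y_{i+1} − x_{i+1}·y_i:
  90, 57, 40  ⇒  2A = 187, A = 93.5.
Then Σ (x_i + x_{i+1})·c_i = 2244, so x̄ = 2244 / (6·93.5) = 4.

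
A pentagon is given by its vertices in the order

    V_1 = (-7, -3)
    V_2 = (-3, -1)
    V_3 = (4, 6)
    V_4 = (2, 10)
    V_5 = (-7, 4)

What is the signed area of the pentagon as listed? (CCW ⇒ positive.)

Apply the shoelace (surveyor's) formula: 2A = Σ (x_i·y_{i+1} − x_{i+1}·y_i), indices taken mod 5.
Σ = (-2) + (-14) + (28) + (78) + (49) = 139
Signed area = Σ/2 = 69.5 (positive ⇒ counter-clockwise traversal).

69.5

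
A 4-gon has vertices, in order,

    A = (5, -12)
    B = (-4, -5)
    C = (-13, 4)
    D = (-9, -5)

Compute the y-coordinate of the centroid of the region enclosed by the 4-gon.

-13/3

Apply the shoelace (surveyor's) formula. First the cross-terms c_i = x_i·y_{i+1} − x_{i+1}·y_i:
  -73, -81, 101, 133  ⇒  2A = 80, A = 40.
Then Σ (y_i + y_{i+1})·c_i = -1040, so ȳ = -1040 / (6·40) = -13/3.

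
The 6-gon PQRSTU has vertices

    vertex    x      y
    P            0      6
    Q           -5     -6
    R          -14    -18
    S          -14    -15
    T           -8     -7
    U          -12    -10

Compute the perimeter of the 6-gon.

|PQ| = √((-5)² + (-12)²) = √169 = 13
|QR| = √((-9)² + (-12)²) = √225 = 15
|RS| = √((0)² + (3)²) = √9 = 3
|ST| = √((6)² + (8)²) = √100 = 10
|TU| = √((-4)² + (-3)²) = √25 = 5
|UP| = √((12)² + (16)²) = √400 = 20
Perimeter = 13 + 15 + 3 + 10 + 5 + 20 = 66.

66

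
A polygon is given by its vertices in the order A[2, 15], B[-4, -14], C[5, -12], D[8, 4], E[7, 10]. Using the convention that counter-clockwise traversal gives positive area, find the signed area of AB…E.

Cross-terms: 32, 118, 116, 52, 85  ⇒  Σ = 403
Signed area = Σ/2 = 201.5 (positive ⇒ counter-clockwise traversal).

201.5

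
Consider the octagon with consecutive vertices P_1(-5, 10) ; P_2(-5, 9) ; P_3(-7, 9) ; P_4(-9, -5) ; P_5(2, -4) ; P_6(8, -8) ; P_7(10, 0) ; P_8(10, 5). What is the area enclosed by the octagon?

228

Apply the shoelace (surveyor's) formula: 2A = Σ (x_i·y_{i+1} − x_{i+1}·y_i), indices taken mod 8.
Σ = (5) + (18) + (116) + (46) + (16) + (80) + (50) + (125) = 456
Area = |Σ|/2 = 228.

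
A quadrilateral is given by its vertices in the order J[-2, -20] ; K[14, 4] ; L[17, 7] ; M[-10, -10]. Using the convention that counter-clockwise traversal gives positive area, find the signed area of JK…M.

191

Apply the surveyor's formula: 2A = Σ (x_i·y_{i+1} − x_{i+1}·y_i), indices taken mod 4.
Cross-terms: 272, 30, -100, 180  ⇒  Σ = 382
Signed area = Σ/2 = 191 (positive ⇒ counter-clockwise traversal).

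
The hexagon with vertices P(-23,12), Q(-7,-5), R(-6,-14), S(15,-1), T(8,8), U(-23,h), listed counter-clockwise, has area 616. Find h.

23

The doubled signed area Σ (x_i y_{i+1} − x_{i+1} y_i) is linear in h.
With h=0 it equals 519; the coefficient of h is 31 (from the two edges through U).
So 31·h + 519 = 2·616 = 1232 ⇒ h = 23.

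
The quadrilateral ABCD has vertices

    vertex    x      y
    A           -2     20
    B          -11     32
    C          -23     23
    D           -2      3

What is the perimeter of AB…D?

76

|AB| = √((-9)² + (12)²) = √225 = 15
|BC| = √((-12)² + (-9)²) = √225 = 15
|CD| = √((21)² + (-20)²) = √841 = 29
|DA| = √((0)² + (17)²) = √289 = 17
Perimeter = 15 + 15 + 29 + 17 = 76.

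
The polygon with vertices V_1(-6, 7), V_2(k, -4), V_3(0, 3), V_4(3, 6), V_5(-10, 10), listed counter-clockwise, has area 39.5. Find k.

The doubled signed area Σ (x_i y_{i+1} − x_{i+1} y_i) is linear in k.
With k=0 it equals 95; the coefficient of k is -4 (from the two edges through V_2).
So -4·k + 95 = 2·39.5 = 79 ⇒ k = 4.

4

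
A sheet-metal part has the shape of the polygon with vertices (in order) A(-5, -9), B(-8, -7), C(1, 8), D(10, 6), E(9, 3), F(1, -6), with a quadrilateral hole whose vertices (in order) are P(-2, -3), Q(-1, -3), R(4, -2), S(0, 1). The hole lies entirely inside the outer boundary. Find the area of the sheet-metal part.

132.5

Outer boundary:
Σ = (-37) + (-57) + (-74) + (-24) + (-57) + (-39) = -288
Area = |Σ|/2 = 144.
Hole:
Σ = (3) + (14) + (4) + (2) = 23
Area = |Σ|/2 = 11.5.
Net area = 144 − 11.5 = 132.5.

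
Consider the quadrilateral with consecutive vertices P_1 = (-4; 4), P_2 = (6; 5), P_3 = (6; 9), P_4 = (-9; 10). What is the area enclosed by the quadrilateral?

62.5

Cross-terms: -44, 24, 141, 4  ⇒  Σ = 125
Area = |Σ|/2 = 62.5.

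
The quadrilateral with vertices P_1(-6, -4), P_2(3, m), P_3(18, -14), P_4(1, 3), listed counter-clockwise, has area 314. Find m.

Write out the shoelace sum; only the two edges meeting at P_2 involve m:
2·Area = [((-6)·m − 3·(-4)) + (3·(-14) − 18·m)] + 82
       = -24·m + 52 = 628
⇒ m = -24.

-24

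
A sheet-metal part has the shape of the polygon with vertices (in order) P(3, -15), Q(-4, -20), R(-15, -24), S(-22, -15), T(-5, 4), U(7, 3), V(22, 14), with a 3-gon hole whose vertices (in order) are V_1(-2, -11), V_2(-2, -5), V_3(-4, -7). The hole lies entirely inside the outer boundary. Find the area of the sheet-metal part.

580.5

Outer boundary:
Σ = (-120) + (-204) + (-303) + (-163) + (-43) + (32) + (-372) = -1173
Area = |Σ|/2 = 586.5.
Hole:
Apply the shoelace (surveyor's) formula: 2A = Σ (x_i·y_{i+1} − x_{i+1}·y_i), indices taken mod 3.
V_1→V_2: (-2)(-5) − (-2)(-11) = -12
V_2→V_3: (-2)(-7) − (-4)(-5) = -6
V_3→V_1: (-4)(-11) − (-2)(-7) = 30
Σ = 12
Area = |Σ|/2 = 6.
Net area = 586.5 − 6 = 580.5.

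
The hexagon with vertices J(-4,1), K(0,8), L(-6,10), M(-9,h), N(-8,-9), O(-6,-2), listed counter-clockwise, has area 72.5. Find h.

5

Write out the shoelace sum; only the two edges meeting at M involve h:
2·Area = [((-6)·h − (-9)·10) + ((-9)·(-9) − (-8)·h)] + -36
       = 2·h + 135 = 145
⇒ h = 5.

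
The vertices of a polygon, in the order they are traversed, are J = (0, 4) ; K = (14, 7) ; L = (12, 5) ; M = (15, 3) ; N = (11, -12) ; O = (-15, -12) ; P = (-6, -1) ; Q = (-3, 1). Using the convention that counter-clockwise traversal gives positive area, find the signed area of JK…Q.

-356

Σ = (-56) + (-14) + (-39) + (-213) + (-312) + (-57) + (-9) + (-12) = -712
Signed area = Σ/2 = -356 (negative ⇒ clockwise traversal).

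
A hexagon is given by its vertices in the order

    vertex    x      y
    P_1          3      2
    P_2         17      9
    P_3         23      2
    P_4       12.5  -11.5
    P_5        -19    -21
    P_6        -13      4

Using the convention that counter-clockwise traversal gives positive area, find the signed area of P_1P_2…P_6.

-668.75

Apply the shoelace (surveyor's) formula: 2A = Σ (x_i·y_{i+1} − x_{i+1}·y_i), indices taken mod 6.
P_1→P_2: (3)(9) − (17)(2) = -7
P_2→P_3: (17)(2) − (23)(9) = -173
P_3→P_4: (23)(-11.5) − (12.5)(2) = -289.5
P_4→P_5: (12.5)(-21) − (-19)(-11.5) = -481
P_5→P_6: (-19)(4) − (-13)(-21) = -349
P_6→P_1: (-13)(2) − (3)(4) = -38
Σ = -1337.5
Signed area = Σ/2 = -668.75 (negative ⇒ clockwise traversal).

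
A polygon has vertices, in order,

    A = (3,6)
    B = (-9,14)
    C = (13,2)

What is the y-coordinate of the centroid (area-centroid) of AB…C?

22/3

Apply the shoelace (surveyor's) formula. First the cross-terms c_i = x_i·y_{i+1} − x_{i+1}·y_i:
  96, -200, 72  ⇒  2A = -32, A = -16.
Then Σ (y_i + y_{i+1})·c_i = -704, so ȳ = -704 / (6·(-16)) = 22/3.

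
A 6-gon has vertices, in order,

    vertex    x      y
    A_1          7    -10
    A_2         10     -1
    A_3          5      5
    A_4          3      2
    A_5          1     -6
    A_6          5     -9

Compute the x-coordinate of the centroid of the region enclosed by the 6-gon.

Apply the shoelace (surveyor's) formula. First the cross-terms c_i = x_i·y_{i+1} − x_{i+1}·y_i:
  93, 55, -5, -20, 21, 13  ⇒  2A = 157, A = 78.5.
Then Σ (x_i + x_{i+1})·c_i = 2568, so x̄ = 2568 / (6·78.5) = 856/157.

856/157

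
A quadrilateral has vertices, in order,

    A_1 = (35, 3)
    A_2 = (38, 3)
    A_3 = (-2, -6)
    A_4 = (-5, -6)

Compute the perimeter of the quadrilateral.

|A_1A_2| = √((3)² + (0)²) = √9 = 3
|A_2A_3| = √((-40)² + (-9)²) = √1681 = 41
|A_3A_4| = √((-3)² + (0)²) = √9 = 3
|A_4A_1| = √((40)² + (9)²) = √1681 = 41
Perimeter = 3 + 41 + 3 + 41 = 88.

88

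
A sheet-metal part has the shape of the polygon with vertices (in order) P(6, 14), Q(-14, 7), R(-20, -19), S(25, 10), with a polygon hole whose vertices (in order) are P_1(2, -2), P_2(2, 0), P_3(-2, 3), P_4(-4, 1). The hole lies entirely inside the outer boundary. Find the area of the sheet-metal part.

Outer boundary:
Apply the shoelace (surveyor's) formula: 2A = Σ (x_i·y_{i+1} − x_{i+1}·y_i), indices taken mod 4.
Σ = (238) + (406) + (275) + (290) = 1209
Area = |Σ|/2 = 604.5.
Hole:
Apply the shoelace formula: 2A = Σ (x_i·y_{i+1} − x_{i+1}·y_i), indices taken mod 4.
Σ = (4) + (6) + (10) + (6) = 26
Area = |Σ|/2 = 13.
Net area = 604.5 − 13 = 591.5.

591.5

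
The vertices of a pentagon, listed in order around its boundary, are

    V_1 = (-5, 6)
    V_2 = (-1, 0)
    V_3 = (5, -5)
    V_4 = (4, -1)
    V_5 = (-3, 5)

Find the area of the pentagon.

25

Apply the shoelace (surveyor's) formula: 2A = Σ (x_i·y_{i+1} − x_{i+1}·y_i), indices taken mod 5.
V_1→V_2: (-5)(0) − (-1)(6) = 6
V_2→V_3: (-1)(-5) − (5)(0) = 5
V_3→V_4: (5)(-1) − (4)(-5) = 15
V_4→V_5: (4)(5) − (-3)(-1) = 17
V_5→V_1: (-3)(6) − (-5)(5) = 7
Σ = 50
Area = |Σ|/2 = 25.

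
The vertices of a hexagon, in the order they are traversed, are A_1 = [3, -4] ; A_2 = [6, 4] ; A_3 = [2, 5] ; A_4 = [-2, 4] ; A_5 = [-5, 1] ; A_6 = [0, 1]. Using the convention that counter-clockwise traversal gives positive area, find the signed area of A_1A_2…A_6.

Σ = (36) + (22) + (18) + (18) + (-5) + (-3) = 86
Signed area = Σ/2 = 43 (positive ⇒ counter-clockwise traversal).

43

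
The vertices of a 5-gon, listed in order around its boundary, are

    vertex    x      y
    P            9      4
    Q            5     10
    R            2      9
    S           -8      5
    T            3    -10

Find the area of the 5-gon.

172

Apply the surveyor's formula: 2A = Σ (x_i·y_{i+1} − x_{i+1}·y_i), indices taken mod 5.
Σ = (70) + (25) + (82) + (65) + (102) = 344
Area = |Σ|/2 = 172.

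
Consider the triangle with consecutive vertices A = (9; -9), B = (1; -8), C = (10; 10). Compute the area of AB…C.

76.5

Apply the surveyor's formula: 2A = Σ (x_i·y_{i+1} − x_{i+1}·y_i), indices taken mod 3.
Σ = (-63) + (90) + (-180) = -153
Area = |Σ|/2 = 76.5.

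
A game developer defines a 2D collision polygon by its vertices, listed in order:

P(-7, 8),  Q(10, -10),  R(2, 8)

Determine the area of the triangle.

Σ = (-10) + (100) + (72) = 162
Area = |Σ|/2 = 81.

81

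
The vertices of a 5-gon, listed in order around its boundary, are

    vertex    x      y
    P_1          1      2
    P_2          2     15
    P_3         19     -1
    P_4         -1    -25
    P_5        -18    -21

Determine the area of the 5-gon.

598

Σ = (11) + (-287) + (-476) + (-429) + (-15) = -1196
Area = |Σ|/2 = 598.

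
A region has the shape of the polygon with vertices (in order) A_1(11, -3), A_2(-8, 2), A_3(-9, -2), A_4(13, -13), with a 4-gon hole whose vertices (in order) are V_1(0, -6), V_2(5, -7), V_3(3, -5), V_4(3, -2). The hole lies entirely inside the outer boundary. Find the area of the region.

Outer boundary:
Apply the shoelace formula: 2A = Σ (x_i·y_{i+1} − x_{i+1}·y_i), indices taken mod 4.
Σ = (-2) + (34) + (143) + (104) = 279
Area = |Σ|/2 = 139.5.
Hole:
Σ = (30) + (-4) + (9) + (-18) = 17
Area = |Σ|/2 = 8.5.
Net area = 139.5 − 8.5 = 131.

131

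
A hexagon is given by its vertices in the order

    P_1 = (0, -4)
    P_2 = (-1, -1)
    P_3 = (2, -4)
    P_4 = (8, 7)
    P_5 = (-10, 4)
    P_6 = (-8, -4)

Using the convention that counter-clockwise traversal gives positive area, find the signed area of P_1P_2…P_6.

Σ = (-4) + (6) + (46) + (102) + (72) + (32) = 254
Signed area = Σ/2 = 127 (positive ⇒ counter-clockwise traversal).

127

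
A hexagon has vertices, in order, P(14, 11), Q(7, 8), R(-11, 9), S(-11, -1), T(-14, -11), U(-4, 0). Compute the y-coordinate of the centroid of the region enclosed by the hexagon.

Apply the shoelace (surveyor's) formula. First the cross-terms c_i = x_i·y_{i+1} − x_{i+1}·y_i:
  35, 151, 110, 107, -44, -44  ⇒  2A = 315, A = 157.5.
Then Σ (y_i + y_{i+1})·c_i = 2828, so ȳ = 2828 / (6·157.5) = 404/135.

404/135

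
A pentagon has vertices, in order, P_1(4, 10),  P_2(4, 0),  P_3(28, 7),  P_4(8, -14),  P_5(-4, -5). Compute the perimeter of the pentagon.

|P_1P_2| = √((0)² + (-10)²) = √100 = 10
|P_2P_3| = √((24)² + (7)²) = √625 = 25
|P_3P_4| = √((-20)² + (-21)²) = √841 = 29
|P_4P_5| = √((-12)² + (9)²) = √225 = 15
|P_5P_1| = √((8)² + (15)²) = √289 = 17
Perimeter = 10 + 25 + 29 + 15 + 17 = 96.

96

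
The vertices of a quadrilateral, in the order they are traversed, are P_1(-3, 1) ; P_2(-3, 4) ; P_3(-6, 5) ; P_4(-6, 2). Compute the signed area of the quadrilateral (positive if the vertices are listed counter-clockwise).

9

Σ = (-9) + (9) + (18) + (0) = 18
Signed area = Σ/2 = 9 (positive ⇒ counter-clockwise traversal).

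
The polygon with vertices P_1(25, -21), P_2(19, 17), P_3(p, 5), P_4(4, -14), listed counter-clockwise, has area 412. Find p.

11

Write out the shoelace sum; only the two edges meeting at P_3 involve p:
2·Area = [(19·5 − p·17) + (p·(-14) − 4·5)] + 1090
       = -31·p + 1165 = 824
⇒ p = 11.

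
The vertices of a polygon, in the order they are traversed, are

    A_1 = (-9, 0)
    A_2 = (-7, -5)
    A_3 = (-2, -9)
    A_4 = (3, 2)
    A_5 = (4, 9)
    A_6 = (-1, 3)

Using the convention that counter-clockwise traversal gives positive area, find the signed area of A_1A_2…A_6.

94

A_1→A_2: (-9)(-5) − (-7)(0) = 45
A_2→A_3: (-7)(-9) − (-2)(-5) = 53
A_3→A_4: (-2)(2) − (3)(-9) = 23
A_4→A_5: (3)(9) − (4)(2) = 19
A_5→A_6: (4)(3) − (-1)(9) = 21
A_6→A_1: (-1)(0) − (-9)(3) = 27
Σ = 188
Signed area = Σ/2 = 94 (positive ⇒ counter-clockwise traversal).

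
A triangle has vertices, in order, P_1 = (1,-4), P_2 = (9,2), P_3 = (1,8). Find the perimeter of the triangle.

|P_1P_2| = √((8)² + (6)²) = √100 = 10
|P_2P_3| = √((-8)² + (6)²) = √100 = 10
|P_3P_1| = √((0)² + (-12)²) = √144 = 12
Perimeter = 10 + 10 + 12 = 32.

32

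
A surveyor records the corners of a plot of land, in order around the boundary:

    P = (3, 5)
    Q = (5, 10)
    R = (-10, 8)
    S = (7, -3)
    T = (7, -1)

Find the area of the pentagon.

85.5

Apply the shoelace (surveyor's) formula: 2A = Σ (x_i·y_{i+1} − x_{i+1}·y_i), indices taken mod 5.
Σ = (5) + (140) + (-26) + (14) + (38) = 171
Area = |Σ|/2 = 85.5.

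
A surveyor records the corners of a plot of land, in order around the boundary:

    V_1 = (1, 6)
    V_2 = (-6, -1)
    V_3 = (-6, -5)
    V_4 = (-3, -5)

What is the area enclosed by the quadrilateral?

30.5

Σ = (35) + (24) + (15) + (-13) = 61
Area = |Σ|/2 = 30.5.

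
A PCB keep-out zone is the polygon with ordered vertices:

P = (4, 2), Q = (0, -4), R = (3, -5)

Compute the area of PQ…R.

11

Apply the shoelace (surveyor's) formula: 2A = Σ (x_i·y_{i+1} − x_{i+1}·y_i), indices taken mod 3.
P→Q: (4)(-4) − (0)(2) = -16
Q→R: (0)(-5) − (3)(-4) = 12
R→P: (3)(2) − (4)(-5) = 26
Σ = 22
Area = |Σ|/2 = 11.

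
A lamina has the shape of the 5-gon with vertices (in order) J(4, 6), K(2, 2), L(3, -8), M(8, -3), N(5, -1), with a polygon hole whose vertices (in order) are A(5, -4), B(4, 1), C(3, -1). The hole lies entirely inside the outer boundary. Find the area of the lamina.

31.5

Outer boundary:
Σ = (-4) + (-22) + (55) + (7) + (34) = 70
Area = |Σ|/2 = 35.
Hole:
Apply Gauss's area formula: 2A = Σ (x_i·y_{i+1} − x_{i+1}·y_i), indices taken mod 3.
Σ = (21) + (-7) + (-7) = 7
Area = |Σ|/2 = 3.5.
Net area = 35 − 3.5 = 31.5.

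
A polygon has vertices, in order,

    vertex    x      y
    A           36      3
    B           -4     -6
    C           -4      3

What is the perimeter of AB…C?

|AB| = √((-40)² + (-9)²) = √1681 = 41
|BC| = √((0)² + (9)²) = √81 = 9
|CA| = √((40)² + (0)²) = √1600 = 40
Perimeter = 41 + 9 + 40 = 90.

90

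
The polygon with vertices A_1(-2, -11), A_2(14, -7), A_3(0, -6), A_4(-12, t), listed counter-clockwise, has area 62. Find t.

-10

Write out the shoelace sum; only the two edges meeting at A_4 involve t:
2·Area = [(0·t − (-12)·(-6)) + ((-12)·(-11) − (-2)·t)] + 84
       = 2·t + 144 = 124
⇒ t = -10.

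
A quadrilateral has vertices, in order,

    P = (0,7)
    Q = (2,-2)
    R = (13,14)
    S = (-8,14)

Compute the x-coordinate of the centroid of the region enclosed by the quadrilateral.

Apply the shoelace formula. First the cross-terms c_i = x_i·y_{i+1} − x_{i+1}·y_i:
  -14, 54, 294, -56  ⇒  2A = 278, A = 139.
Then Σ (x_i + x_{i+1})·c_i = 2700, so x̄ = 2700 / (6·139) = 450/139.

450/139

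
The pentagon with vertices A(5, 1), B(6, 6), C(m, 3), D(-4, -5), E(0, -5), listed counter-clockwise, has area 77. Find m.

-5

The doubled signed area Σ (x_i y_{i+1} − x_{i+1} y_i) is linear in m.
With m=0 it equals 99; the coefficient of m is -11 (from the two edges through C).
So -11·m + 99 = 2·77 = 154 ⇒ m = -5.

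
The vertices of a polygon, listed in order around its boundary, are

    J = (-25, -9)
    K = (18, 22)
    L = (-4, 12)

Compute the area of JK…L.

Σ = (-388) + (304) + (336) = 252
Area = |Σ|/2 = 126.

126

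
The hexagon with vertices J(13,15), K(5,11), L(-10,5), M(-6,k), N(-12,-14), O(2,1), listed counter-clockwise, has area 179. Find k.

Write out the shoelace sum; only the two edges meeting at M involve k:
2·Area = [((-10)·k − (-6)·5) + ((-6)·(-14) − (-12)·k)] + 236
       = 2·k + 350 = 358
⇒ k = 4.

4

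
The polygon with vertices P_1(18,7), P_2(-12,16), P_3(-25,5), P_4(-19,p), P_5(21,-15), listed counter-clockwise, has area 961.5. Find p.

Write out the shoelace sum; only the two edges meeting at P_4 involve p:
2·Area = [((-25)·p − (-19)·5) + ((-19)·(-15) − 21·p)] + 1129
       = -46·p + 1509 = 1923
⇒ p = -9.

-9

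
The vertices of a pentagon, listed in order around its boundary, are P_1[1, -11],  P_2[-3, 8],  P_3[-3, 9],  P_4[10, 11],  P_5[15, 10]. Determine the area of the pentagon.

195.5

Σ = (-25) + (-3) + (-123) + (-65) + (-175) = -391
Area = |Σ|/2 = 195.5.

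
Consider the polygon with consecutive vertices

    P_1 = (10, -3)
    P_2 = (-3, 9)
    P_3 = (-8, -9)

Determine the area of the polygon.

Apply the shoelace formula: 2A = Σ (x_i·y_{i+1} − x_{i+1}·y_i), indices taken mod 3.
Cross-terms: 81, 99, 114  ⇒  Σ = 294
Area = |Σ|/2 = 147.

147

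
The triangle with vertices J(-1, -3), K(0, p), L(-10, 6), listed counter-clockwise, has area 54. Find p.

8

Write out the shoelace sum; only the two edges meeting at K involve p:
2·Area = [((-1)·p − 0·(-3)) + (0·6 − (-10)·p)] + 36
       = 9·p + 36 = 108
⇒ p = 8.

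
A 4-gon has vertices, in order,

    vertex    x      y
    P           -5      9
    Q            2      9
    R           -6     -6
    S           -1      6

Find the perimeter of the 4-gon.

|PQ| = √((7)² + (0)²) = √49 = 7
|QR| = √((-8)² + (-15)²) = √289 = 17
|RS| = √((5)² + (12)²) = √169 = 13
|SP| = √((-4)² + (3)²) = √25 = 5
Perimeter = 7 + 17 + 13 + 5 = 42.

42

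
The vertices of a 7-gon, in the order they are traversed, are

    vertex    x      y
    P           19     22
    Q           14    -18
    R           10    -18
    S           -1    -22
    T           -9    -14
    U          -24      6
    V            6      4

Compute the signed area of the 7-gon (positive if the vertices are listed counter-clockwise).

-805

Apply the surveyor's formula: 2A = Σ (x_i·y_{i+1} − x_{i+1}·y_i), indices taken mod 7.
Σ = (-650) + (-72) + (-238) + (-184) + (-390) + (-132) + (56) = -1610
Signed area = Σ/2 = -805 (negative ⇒ clockwise traversal).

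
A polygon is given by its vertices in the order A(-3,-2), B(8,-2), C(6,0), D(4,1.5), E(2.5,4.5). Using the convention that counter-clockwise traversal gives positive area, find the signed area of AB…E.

Apply the shoelace (surveyor's) formula: 2A = Σ (x_i·y_{i+1} − x_{i+1}·y_i), indices taken mod 5.
Cross-terms: 22, 12, 9, 14.25, 8.5  ⇒  Σ = 65.75
Signed area = Σ/2 = 32.875 (positive ⇒ counter-clockwise traversal).

32.875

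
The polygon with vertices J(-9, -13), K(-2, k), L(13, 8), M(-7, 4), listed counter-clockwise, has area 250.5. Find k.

-14

Write out the shoelace sum; only the two edges meeting at K involve k:
2·Area = [((-9)·k − (-2)·(-13)) + ((-2)·8 − 13·k)] + 235
       = -22·k + 193 = 501
⇒ k = -14.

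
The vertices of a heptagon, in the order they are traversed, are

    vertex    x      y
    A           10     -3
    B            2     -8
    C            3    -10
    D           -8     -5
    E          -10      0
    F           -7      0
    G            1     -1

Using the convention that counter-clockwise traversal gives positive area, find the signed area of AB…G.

-100.5

Apply Gauss's area formula: 2A = Σ (x_i·y_{i+1} − x_{i+1}·y_i), indices taken mod 7.
Σ = (-74) + (4) + (-95) + (-50) + (0) + (7) + (7) = -201
Signed area = Σ/2 = -100.5 (negative ⇒ clockwise traversal).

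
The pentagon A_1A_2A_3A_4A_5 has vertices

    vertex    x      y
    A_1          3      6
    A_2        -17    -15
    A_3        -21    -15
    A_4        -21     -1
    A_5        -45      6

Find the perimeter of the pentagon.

|A_1A_2| = √((-20)² + (-21)²) = √841 = 29
|A_2A_3| = √((-4)² + (0)²) = √16 = 4
|A_3A_4| = √((0)² + (14)²) = √196 = 14
|A_4A_5| = √((-24)² + (7)²) = √625 = 25
|A_5A_1| = √((48)² + (0)²) = √2304 = 48
Perimeter = 29 + 4 + 14 + 25 + 48 = 120.

120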